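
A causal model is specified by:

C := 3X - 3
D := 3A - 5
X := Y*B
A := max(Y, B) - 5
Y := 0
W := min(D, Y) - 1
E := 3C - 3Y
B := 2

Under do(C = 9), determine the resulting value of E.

do(C=9) replaces the equation C := 3X - 3 with the constant C = 9.
E = 3C - 3Y  [with C=9, Y=0]  = 27

27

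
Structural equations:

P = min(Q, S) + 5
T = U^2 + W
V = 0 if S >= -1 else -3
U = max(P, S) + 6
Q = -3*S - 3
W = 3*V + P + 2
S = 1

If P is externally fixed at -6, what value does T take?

45

The intervention breaks the incoming arrows to P: P = min(Q, S) + 5 no longer applies, and P = -6.
U = max(P, S) + 6  [with P=-6, S=1]  = 7
V = 0 if S >= -1 else -3  [with S=1]  = 0
W = 3*V + P + 2  [with V=0, P=-6]  = -4
T = U^2 + W  [with U=7, W=-4]  = 45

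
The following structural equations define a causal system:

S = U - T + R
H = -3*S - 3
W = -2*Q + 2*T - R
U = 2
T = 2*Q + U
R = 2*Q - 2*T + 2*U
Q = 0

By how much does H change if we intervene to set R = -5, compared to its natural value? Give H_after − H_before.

The intervention breaks the incoming arrows to R: R = 2*Q - 2*T + 2*U no longer applies, and R = -5.
T = 2*Q + U  [with Q=0, U=2]  = 2
S = U - T + R  [with U=2, T=2, R=-5]  = -5
H = -3*S - 3  [with S=-5]  = 12
Without intervention: T = 2*Q + U  [with Q=0, U=2]  = 2; R = 2*Q - 2*T + 2*U  [with Q=0, T=2, U=2]  = 0; S = U - T + R  [with U=2, T=2, R=0]  = 0; H = -3*S - 3  [with S=0]  = -3.
Change = 12 − (-3) = 15.

15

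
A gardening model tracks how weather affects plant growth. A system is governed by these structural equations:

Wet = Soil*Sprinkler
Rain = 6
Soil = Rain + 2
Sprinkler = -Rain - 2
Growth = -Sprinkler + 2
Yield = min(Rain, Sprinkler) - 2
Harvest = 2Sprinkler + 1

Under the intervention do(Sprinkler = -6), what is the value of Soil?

The intervention breaks the incoming arrows to Sprinkler: Sprinkler = -Rain - 2 no longer applies, and Sprinkler = -6.
Since Soil is not a descendant of the intervened variable, it is unaffected.
Soil = Rain + 2  [with Rain=6]  = 8

8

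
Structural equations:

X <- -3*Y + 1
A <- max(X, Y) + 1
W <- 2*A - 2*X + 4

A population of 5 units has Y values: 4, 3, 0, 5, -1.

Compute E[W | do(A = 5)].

25.2

do(A=5) breaks A's dependence on Y. With A=5 fixed, W across the units is 36, 30, 12, 42, 6, mean 25.2.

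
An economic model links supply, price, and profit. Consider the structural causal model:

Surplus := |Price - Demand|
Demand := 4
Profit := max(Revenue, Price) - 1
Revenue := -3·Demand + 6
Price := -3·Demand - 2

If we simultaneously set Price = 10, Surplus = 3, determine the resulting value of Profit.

9

The joint intervention fixes Price = 10, Surplus = 3, removing each variable's own equation.
Revenue = -3·Demand + 6  [with Demand=4]  = -6
Profit = max(Revenue, Price) - 1  [with Revenue=-6, Price=10]  = 9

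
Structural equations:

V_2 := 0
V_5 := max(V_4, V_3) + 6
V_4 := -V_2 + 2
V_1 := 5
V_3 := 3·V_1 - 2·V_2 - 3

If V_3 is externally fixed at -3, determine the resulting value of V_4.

The intervention breaks the incoming arrows to V_3: V_3 := 3·V_1 - 2·V_2 - 3 no longer applies, and V_3 = -3.
V_4 is not downstream of the intervention, so its value is determined by the original equations.
V_4 = -V_2 + 2  [with V_2=0]  = 2

2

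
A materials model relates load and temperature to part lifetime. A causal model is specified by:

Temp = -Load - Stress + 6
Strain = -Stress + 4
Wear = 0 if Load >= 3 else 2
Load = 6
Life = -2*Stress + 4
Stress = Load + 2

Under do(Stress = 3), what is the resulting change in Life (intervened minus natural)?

10

Under do(Stress=3), the mechanism Stress = Load + 2 is discarded; Stress is fixed at 3.
Life = -2*Stress + 4  [with Stress=3]  = -2
Without intervention: Stress = Load + 2  [with Load=6]  = 8; Life = -2*Stress + 4  [with Stress=8]  = -12.
Change = -2 − (-12) = 10.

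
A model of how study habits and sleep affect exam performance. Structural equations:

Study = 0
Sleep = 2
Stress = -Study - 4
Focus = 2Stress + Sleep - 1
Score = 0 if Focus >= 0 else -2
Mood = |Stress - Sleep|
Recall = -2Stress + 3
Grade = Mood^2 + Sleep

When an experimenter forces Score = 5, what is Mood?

The intervention breaks the incoming arrows to Score: Score = 0 if Focus >= 0 else -2 no longer applies, and Score = 5.
Since Mood is not a descendant of the intervened variable, it is unaffected.
Stress = -Study - 4  [with Study=0]  = -4
Mood = |Stress - Sleep|  [with Stress=-4, Sleep=2]  = 6

6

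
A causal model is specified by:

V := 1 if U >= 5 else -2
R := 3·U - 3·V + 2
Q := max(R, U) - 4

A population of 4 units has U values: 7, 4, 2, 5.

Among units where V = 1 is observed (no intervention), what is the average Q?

13

Conditioning on V=1 selects the 2 unit(s) with U ∈ {7, 5}. Their Q values: 16, 10. Mean = 13.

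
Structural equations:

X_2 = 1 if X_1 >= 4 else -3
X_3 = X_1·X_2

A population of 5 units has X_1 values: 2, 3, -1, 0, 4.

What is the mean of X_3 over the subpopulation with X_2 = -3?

Observing X_2=-3 restricts to units where X_2's equation naturally yields -3: X_1 ∈ {2, 3, -1, 0}. In that subpopulation X_3 = -6, -9, 3, 0, mean -3.

-3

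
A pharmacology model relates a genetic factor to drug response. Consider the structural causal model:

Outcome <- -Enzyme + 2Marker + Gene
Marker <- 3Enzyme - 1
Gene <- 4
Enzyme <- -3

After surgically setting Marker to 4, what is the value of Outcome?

The intervention breaks the incoming arrows to Marker: Marker <- 3Enzyme - 1 no longer applies, and Marker = 4.
Outcome = -Enzyme + 2Marker + Gene  [with Enzyme=-3, Marker=4, Gene=4]  = 15

15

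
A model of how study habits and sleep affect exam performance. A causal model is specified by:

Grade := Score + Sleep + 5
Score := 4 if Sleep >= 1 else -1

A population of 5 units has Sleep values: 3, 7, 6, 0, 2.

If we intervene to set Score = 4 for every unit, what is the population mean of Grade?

Under do(Score=4), Score's equation is replaced by Score=4 for every unit. Per-unit Grade: 12, 16, 15, 9, 11. Mean = 12.6.

12.6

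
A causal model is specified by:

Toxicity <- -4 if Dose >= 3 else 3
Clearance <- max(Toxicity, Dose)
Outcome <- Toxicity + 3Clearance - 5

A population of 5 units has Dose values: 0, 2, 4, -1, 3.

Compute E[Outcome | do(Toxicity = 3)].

Every unit gets Toxicity=3 under the intervention. Outcome values become 7, 7, 10, 7, 7; E[Outcome|do(Toxicity=3)] = 7.6.

7.6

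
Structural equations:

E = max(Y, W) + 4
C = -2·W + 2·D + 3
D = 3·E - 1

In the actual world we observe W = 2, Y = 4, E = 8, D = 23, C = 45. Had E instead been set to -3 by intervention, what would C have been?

-21

do(E=-3) replaces the equation E = max(Y, W) + 4 with the constant E = -3.
D = 3·E - 1  [with E=-3]  = -10
C = -2·W + 2·D + 3  [with W=2, D=-10]  = -21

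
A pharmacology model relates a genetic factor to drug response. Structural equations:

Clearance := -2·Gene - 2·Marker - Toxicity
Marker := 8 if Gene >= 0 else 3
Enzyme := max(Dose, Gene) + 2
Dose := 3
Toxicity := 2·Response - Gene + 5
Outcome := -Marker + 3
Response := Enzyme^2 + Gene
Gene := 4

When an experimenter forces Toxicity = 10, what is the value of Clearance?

Intervening sets Toxicity = 10 and removes its equation (Toxicity := 2·Response - Gene + 5).
Marker = 8 if Gene >= 0 else 3  [with Gene=4]  = 8
Clearance = -2·Gene - 2·Marker - Toxicity  [with Gene=4, Marker=8, Toxicity=10]  = -34

-34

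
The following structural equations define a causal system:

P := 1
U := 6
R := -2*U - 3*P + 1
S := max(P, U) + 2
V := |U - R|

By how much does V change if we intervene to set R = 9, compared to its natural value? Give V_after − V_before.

do(R=9) replaces the equation R := -2*U - 3*P + 1 with the constant R = 9.
V = |U - R|  [with U=6, R=9]  = 3
Without intervention: R = -2*U - 3*P + 1  [with U=6, P=1]  = -14; V = |U - R|  [with U=6, R=-14]  = 20.
Change = 3 − 20 = -17.

-17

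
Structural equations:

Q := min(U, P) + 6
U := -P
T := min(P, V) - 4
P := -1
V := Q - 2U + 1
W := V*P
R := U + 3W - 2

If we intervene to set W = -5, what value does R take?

Under do(W=-5), the mechanism W := V*P is discarded; W is fixed at -5.
U = -P  [with P=-1]  = 1
R = U + 3W - 2  [with U=1, W=-5]  = -16

-16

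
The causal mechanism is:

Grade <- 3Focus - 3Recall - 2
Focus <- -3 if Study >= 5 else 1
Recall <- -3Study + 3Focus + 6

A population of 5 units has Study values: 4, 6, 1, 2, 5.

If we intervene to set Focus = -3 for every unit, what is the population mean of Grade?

The intervention sets Focus=-3 in all 5 units regardless of Study. Recomputing Grade per unit gives 34, 52, 7, 16, 43; average 30.4.

30.4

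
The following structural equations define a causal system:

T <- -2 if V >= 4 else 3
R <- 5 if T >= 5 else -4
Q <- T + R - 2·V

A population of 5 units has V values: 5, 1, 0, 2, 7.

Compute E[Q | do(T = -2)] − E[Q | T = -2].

6

do(T=-2) breaks T's dependence on V. With T=-2 fixed, Q across the units is -16, -8, -6, -10, -20, mean -12.
Conditioning on T=-2 selects the 2 unit(s) with V ∈ {5, 7}. Their Q values: -16, -20. Mean = -18.
Difference = -12 − (-18) = 6.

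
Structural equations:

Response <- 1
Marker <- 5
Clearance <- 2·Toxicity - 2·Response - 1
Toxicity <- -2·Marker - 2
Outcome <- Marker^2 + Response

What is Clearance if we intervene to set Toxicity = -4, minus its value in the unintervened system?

The intervention breaks the incoming arrows to Toxicity: Toxicity <- -2·Marker - 2 no longer applies, and Toxicity = -4.
Clearance = 2·Toxicity - 2·Response - 1  [with Toxicity=-4, Response=1]  = -11
Without intervention: Toxicity = -2·Marker - 2  [with Marker=5]  = -12; Clearance = 2·Toxicity - 2·Response - 1  [with Toxicity=-12, Response=1]  = -27.
Change = -11 − (-27) = 16.

16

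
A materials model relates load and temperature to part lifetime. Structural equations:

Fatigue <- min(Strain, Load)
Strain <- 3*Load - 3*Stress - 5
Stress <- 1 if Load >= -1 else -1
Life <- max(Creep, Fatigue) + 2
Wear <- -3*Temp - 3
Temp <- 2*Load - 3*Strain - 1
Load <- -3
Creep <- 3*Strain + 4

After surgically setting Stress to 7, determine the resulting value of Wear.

-297

Under do(Stress=7), the mechanism Stress <- 1 if Load >= -1 else -1 is discarded; Stress is fixed at 7.
Strain = 3*Load - 3*Stress - 5  [with Load=-3, Stress=7]  = -35
Temp = 2*Load - 3*Strain - 1  [with Load=-3, Strain=-35]  = 98
Wear = -3*Temp - 3  [with Temp=98]  = -297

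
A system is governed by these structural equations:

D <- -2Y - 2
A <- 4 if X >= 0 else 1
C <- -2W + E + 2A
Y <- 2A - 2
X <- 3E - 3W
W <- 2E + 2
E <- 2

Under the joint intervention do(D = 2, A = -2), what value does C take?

Under do(D = 2, A = -2), each intervened variable's structural equation is replaced by its fixed value.
W = 2E + 2  [with E=2]  = 6
C = -2W + E + 2A  [with W=6, E=2, A=-2]  = -14

-14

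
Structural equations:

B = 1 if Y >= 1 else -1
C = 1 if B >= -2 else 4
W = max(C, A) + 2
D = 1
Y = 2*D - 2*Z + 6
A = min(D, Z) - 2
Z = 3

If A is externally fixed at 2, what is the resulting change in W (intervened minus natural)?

1

The intervention breaks the incoming arrows to A: A = min(D, Z) - 2 no longer applies, and A = 2.
Y = 2*D - 2*Z + 6  [with D=1, Z=3]  = 2
B = 1 if Y >= 1 else -1  [with Y=2]  = 1
C = 1 if B >= -2 else 4  [with B=1]  = 1
W = max(C, A) + 2  [with C=1, A=2]  = 4
Without intervention: A = min(D, Z) - 2  [with D=1, Z=3]  = -1; Y = 2*D - 2*Z + 6  [with D=1, Z=3]  = 2; B = 1 if Y >= 1 else -1  [with Y=2]  = 1; C = 1 if B >= -2 else 4  [with B=1]  = 1; W = max(C, A) + 2  [with C=1, A=-1]  = 3.
Change = 4 − 3 = 1.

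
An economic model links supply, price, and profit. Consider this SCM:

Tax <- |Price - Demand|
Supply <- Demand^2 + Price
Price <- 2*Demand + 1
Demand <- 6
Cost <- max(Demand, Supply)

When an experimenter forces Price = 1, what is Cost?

37

Under do(Price=1), the mechanism Price <- 2*Demand + 1 is discarded; Price is fixed at 1.
Supply = Demand^2 + Price  [with Demand=6, Price=1]  = 37
Cost = max(Demand, Supply)  [with Demand=6, Supply=37]  = 37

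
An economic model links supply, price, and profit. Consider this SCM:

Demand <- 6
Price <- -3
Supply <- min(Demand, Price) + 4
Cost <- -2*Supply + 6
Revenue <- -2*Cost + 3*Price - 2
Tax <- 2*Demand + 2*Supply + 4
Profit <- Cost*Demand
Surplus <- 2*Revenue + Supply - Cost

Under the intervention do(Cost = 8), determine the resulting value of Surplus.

do(Cost=8) replaces the equation Cost <- -2*Supply + 6 with the constant Cost = 8.
Supply = min(Demand, Price) + 4  [with Demand=6, Price=-3]  = 1
Revenue = -2*Cost + 3*Price - 2  [with Cost=8, Price=-3]  = -27
Surplus = 2*Revenue + Supply - Cost  [with Revenue=-27, Supply=1, Cost=8]  = -61

-61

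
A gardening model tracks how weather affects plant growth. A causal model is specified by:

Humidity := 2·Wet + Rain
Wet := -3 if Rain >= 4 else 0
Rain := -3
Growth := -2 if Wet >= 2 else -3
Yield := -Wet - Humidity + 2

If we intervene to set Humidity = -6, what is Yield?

Intervening sets Humidity = -6 and removes its equation (Humidity := 2·Wet + Rain).
Wet = -3 if Rain >= 4 else 0  [with Rain=-3]  = 0
Yield = -Wet - Humidity + 2  [with Wet=0, Humidity=-6]  = 8

8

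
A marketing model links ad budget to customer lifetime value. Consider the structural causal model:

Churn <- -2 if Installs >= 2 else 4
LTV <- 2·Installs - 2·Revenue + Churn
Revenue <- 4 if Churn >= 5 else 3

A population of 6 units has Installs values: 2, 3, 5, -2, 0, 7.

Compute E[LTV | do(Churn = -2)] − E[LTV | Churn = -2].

-3.5

The intervention sets Churn=-2 in all 6 units regardless of Installs. Recomputing LTV per unit gives -4, -2, 2, -12, -8, 6; average -3.
E[LTV|Churn=-2] averages over only the 4 units with Churn=-2 (Installs = 2, 3, 5, 7): LTV = -4, -2, 2, 6, mean 0.5.
Difference = -3 − 0.5 = -3.5.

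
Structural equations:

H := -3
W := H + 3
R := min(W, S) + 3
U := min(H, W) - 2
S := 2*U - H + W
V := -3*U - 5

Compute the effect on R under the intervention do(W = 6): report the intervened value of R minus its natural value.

6

Under do(W=6), the mechanism W := H + 3 is discarded; W is fixed at 6.
U = min(H, W) - 2  [with H=-3, W=6]  = -5
S = 2*U - H + W  [with U=-5, H=-3, W=6]  = -1
R = min(W, S) + 3  [with W=6, S=-1]  = 2
Without intervention: W = H + 3  [with H=-3]  = 0; U = min(H, W) - 2  [with H=-3, W=0]  = -5; S = 2*U - H + W  [with U=-5, H=-3, W=0]  = -7; R = min(W, S) + 3  [with W=0, S=-7]  = -4.
Change = 2 − (-4) = 6.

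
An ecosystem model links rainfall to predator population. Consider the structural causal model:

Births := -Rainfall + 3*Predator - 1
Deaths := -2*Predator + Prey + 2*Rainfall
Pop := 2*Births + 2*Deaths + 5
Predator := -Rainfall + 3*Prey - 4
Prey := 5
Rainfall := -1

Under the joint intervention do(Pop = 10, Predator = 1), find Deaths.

Under do(Pop = 10, Predator = 1), each intervened variable's structural equation is replaced by its fixed value.
Deaths = -2*Predator + Prey + 2*Rainfall  [with Predator=1, Prey=5, Rainfall=-1]  = 1

1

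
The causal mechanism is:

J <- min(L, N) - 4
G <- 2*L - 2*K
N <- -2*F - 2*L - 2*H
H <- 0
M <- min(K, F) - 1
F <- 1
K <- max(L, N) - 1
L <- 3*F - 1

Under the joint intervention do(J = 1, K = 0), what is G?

4

Under do(J = 1, K = 0), each intervened variable's structural equation is replaced by its fixed value.
L = 3*F - 1  [with F=1]  = 2
G = 2*L - 2*K  [with L=2, K=0]  = 4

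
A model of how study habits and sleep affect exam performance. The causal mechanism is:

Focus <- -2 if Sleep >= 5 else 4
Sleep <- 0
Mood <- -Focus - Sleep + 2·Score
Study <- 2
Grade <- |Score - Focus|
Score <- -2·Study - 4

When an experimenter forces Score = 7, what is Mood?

10

Intervening sets Score = 7 and removes its equation (Score <- -2·Study - 4).
Focus = -2 if Sleep >= 5 else 4  [with Sleep=0]  = 4
Mood = -Focus - Sleep + 2·Score  [with Focus=4, Sleep=0, Score=7]  = 10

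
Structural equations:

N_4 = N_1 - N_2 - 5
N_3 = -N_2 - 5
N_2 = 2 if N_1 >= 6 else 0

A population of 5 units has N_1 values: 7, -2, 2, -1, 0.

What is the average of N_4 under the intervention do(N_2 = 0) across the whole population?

-3.8

The intervention sets N_2=0 in all 5 units regardless of N_1. Recomputing N_4 per unit gives 2, -7, -3, -6, -5; average -3.8.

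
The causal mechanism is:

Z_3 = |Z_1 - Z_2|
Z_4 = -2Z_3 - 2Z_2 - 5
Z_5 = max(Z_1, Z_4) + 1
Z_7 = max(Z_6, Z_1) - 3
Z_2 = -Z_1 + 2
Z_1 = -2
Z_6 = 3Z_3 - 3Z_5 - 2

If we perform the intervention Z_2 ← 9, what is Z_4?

-45

Under do(Z_2=9), the mechanism Z_2 = -Z_1 + 2 is discarded; Z_2 is fixed at 9.
Z_3 = |Z_1 - Z_2|  [with Z_1=-2, Z_2=9]  = 11
Z_4 = -2Z_3 - 2Z_2 - 5  [with Z_3=11, Z_2=9]  = -45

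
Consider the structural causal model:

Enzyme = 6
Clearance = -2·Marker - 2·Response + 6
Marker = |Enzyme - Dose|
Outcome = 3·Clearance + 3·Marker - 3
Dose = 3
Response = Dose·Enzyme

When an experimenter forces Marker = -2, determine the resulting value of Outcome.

The intervention breaks the incoming arrows to Marker: Marker = |Enzyme - Dose| no longer applies, and Marker = -2.
Response = Dose·Enzyme  [with Dose=3, Enzyme=6]  = 18
Clearance = -2·Marker - 2·Response + 6  [with Marker=-2, Response=18]  = -26
Outcome = 3·Clearance + 3·Marker - 3  [with Clearance=-26, Marker=-2]  = -87

-87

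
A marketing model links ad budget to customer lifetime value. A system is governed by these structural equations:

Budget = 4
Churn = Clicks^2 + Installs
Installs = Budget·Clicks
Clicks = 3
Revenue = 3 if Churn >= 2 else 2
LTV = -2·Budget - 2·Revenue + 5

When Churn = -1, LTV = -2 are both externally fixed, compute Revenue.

2

Setting Churn = -1, LTV = -2 by intervention discards those variables' equations.
Revenue = 3 if Churn >= 2 else 2  [with Churn=-1]  = 2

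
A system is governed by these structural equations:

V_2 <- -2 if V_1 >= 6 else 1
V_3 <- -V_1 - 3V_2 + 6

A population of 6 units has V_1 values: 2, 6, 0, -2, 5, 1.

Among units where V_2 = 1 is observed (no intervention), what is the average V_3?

1.8

E[V_3|V_2=1] averages over only the 5 units with V_2=1 (V_1 = 2, 0, -2, 5, 1): V_3 = 1, 3, 5, -2, 2, mean 1.8.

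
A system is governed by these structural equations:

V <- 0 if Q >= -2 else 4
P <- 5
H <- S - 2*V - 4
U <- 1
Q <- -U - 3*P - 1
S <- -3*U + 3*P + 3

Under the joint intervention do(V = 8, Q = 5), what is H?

-5

The joint intervention fixes V = 8, Q = 5, removing each variable's own equation.
S = -3*U + 3*P + 3  [with U=1, P=5]  = 15
H = S - 2*V - 4  [with S=15, V=8]  = -5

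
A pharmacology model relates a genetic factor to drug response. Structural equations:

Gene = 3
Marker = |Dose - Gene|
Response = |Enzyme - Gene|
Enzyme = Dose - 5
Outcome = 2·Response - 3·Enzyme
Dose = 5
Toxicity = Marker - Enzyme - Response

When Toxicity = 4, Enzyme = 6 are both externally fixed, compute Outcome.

Under do(Toxicity = 4, Enzyme = 6), each intervened variable's structural equation is replaced by its fixed value.
Response = |Enzyme - Gene|  [with Enzyme=6, Gene=3]  = 3
Outcome = 2·Response - 3·Enzyme  [with Response=3, Enzyme=6]  = -12

-12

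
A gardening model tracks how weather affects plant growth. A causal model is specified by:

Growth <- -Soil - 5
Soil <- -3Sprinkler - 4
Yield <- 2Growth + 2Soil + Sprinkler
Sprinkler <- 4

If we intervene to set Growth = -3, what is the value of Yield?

The intervention breaks the incoming arrows to Growth: Growth <- -Soil - 5 no longer applies, and Growth = -3.
Soil = -3Sprinkler - 4  [with Sprinkler=4]  = -16
Yield = 2Growth + 2Soil + Sprinkler  [with Growth=-3, Soil=-16, Sprinkler=4]  = -34

-34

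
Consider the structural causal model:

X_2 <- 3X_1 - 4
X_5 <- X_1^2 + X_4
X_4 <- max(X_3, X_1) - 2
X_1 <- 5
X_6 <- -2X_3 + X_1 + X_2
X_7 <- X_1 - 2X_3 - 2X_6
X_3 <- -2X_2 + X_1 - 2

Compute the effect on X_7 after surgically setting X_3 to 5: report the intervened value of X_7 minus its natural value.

48

The intervention breaks the incoming arrows to X_3: X_3 <- -2X_2 + X_1 - 2 no longer applies, and X_3 = 5.
X_2 = 3X_1 - 4  [with X_1=5]  = 11
X_6 = -2X_3 + X_1 + X_2  [with X_3=5, X_1=5, X_2=11]  = 6
X_7 = X_1 - 2X_3 - 2X_6  [with X_1=5, X_3=5, X_6=6]  = -17
Without intervention: X_2 = 3X_1 - 4  [with X_1=5]  = 11; X_3 = -2X_2 + X_1 - 2  [with X_2=11, X_1=5]  = -19; X_6 = -2X_3 + X_1 + X_2  [with X_3=-19, X_1=5, X_2=11]  = 54; X_7 = X_1 - 2X_3 - 2X_6  [with X_1=5, X_3=-19, X_6=54]  = -65.
Change = -17 − (-65) = 48.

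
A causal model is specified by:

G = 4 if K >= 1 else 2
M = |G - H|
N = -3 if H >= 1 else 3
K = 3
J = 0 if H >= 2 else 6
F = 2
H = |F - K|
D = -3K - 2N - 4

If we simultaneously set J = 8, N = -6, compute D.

-1

Setting J = 8, N = -6 by intervention discards those variables' equations.
D = -3K - 2N - 4  [with K=3, N=-6]  = -1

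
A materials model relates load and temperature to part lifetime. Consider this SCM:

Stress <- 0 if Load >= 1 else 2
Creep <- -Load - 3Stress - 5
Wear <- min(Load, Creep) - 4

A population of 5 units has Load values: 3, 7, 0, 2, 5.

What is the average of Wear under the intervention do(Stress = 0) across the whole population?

do(Stress=0) breaks Stress's dependence on Load. With Stress=0 fixed, Wear across the units is -12, -16, -9, -11, -14, mean -12.4.

-12.4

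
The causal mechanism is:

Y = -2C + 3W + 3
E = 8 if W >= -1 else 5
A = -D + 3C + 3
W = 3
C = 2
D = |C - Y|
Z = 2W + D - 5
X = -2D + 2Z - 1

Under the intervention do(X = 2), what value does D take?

6

The intervention breaks the incoming arrows to X: X = -2D + 2Z - 1 no longer applies, and X = 2.
Since D is not a descendant of the intervened variable, it is unaffected.
Y = -2C + 3W + 3  [with C=2, W=3]  = 8
D = |C - Y|  [with C=2, Y=8]  = 6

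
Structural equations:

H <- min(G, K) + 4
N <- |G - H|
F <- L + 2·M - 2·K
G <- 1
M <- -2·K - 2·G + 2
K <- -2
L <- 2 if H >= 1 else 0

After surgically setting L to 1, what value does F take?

The intervention breaks the incoming arrows to L: L <- 2 if H >= 1 else 0 no longer applies, and L = 1.
M = -2·K - 2·G + 2  [with K=-2, G=1]  = 4
F = L + 2·M - 2·K  [with L=1, M=4, K=-2]  = 13

13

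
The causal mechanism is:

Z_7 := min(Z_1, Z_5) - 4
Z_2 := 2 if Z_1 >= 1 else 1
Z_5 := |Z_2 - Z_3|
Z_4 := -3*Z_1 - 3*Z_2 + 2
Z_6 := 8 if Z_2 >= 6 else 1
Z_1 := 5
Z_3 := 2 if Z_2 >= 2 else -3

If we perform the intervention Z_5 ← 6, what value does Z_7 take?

Under do(Z_5=6), the mechanism Z_5 := |Z_2 - Z_3| is discarded; Z_5 is fixed at 6.
Z_7 = min(Z_1, Z_5) - 4  [with Z_1=5, Z_5=6]  = 1

1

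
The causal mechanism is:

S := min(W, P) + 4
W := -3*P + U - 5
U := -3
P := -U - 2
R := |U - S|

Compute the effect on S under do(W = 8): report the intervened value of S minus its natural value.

12

The intervention breaks the incoming arrows to W: W := -3*P + U - 5 no longer applies, and W = 8.
P = -U - 2  [with U=-3]  = 1
S = min(W, P) + 4  [with W=8, P=1]  = 5
Without intervention: P = -U - 2  [with U=-3]  = 1; W = -3*P + U - 5  [with P=1, U=-3]  = -11; S = min(W, P) + 4  [with W=-11, P=1]  = -7.
Change = 5 − (-7) = 12.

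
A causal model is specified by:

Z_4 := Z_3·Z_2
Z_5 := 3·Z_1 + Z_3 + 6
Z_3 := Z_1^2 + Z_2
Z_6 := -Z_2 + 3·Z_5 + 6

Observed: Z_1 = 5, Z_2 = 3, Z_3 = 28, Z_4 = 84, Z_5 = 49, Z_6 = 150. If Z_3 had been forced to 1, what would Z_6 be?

The intervention breaks the incoming arrows to Z_3: Z_3 := Z_1^2 + Z_2 no longer applies, and Z_3 = 1.
Z_5 = 3·Z_1 + Z_3 + 6  [with Z_1=5, Z_3=1]  = 22
Z_6 = -Z_2 + 3·Z_5 + 6  [with Z_2=3, Z_5=22]  = 69

69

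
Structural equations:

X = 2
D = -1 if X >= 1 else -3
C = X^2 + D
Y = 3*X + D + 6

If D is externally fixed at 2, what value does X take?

2

Under do(D=2), the mechanism D = -1 if X >= 1 else -3 is discarded; D is fixed at 2.
X is not downstream of the intervention, so its value is determined by the original equations.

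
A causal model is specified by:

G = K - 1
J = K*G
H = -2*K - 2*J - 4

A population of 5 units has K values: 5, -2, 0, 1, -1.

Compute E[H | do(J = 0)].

Every unit gets J=0 under the intervention. H values become -14, 0, -4, -6, -2; E[H|do(J=0)] = -5.2.

-5.2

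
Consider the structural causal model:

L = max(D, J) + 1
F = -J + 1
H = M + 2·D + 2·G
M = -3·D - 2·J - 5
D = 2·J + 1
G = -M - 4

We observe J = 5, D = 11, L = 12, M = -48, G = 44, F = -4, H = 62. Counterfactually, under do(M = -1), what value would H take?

15

The intervention breaks the incoming arrows to M: M = -3·D - 2·J - 5 no longer applies, and M = -1.
D = 2·J + 1  [with J=5]  = 11
G = -M - 4  [with M=-1]  = -3
H = M + 2·D + 2·G  [with M=-1, D=11, G=-3]  = 15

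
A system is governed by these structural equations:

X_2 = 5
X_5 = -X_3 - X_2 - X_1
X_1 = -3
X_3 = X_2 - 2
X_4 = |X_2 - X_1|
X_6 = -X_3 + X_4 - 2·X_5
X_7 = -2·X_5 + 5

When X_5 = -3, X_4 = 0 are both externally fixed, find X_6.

3

Setting X_5 = -3, X_4 = 0 by intervention discards those variables' equations.
X_3 = X_2 - 2  [with X_2=5]  = 3
X_6 = -X_3 + X_4 - 2·X_5  [with X_3=3, X_4=0, X_5=-3]  = 3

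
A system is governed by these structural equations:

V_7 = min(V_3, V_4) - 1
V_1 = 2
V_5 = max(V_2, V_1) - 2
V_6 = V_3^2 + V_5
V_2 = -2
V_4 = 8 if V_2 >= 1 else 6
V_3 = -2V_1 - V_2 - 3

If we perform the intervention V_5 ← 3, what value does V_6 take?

28

The intervention breaks the incoming arrows to V_5: V_5 = max(V_2, V_1) - 2 no longer applies, and V_5 = 3.
V_3 = -2V_1 - V_2 - 3  [with V_1=2, V_2=-2]  = -5
V_6 = V_3^2 + V_5  [with V_3=-5, V_5=3]  = 28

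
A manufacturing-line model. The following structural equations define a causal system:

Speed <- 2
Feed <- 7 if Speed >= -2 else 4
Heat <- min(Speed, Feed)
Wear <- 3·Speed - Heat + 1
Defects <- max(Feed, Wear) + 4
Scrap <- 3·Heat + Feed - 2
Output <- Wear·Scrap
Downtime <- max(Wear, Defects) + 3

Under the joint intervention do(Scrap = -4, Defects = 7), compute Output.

-20

Setting Scrap = -4, Defects = 7 by intervention discards those variables' equations.
Feed = 7 if Speed >= -2 else 4  [with Speed=2]  = 7
Heat = min(Speed, Feed)  [with Speed=2, Feed=7]  = 2
Wear = 3·Speed - Heat + 1  [with Speed=2, Heat=2]  = 5
Output = Wear·Scrap  [with Wear=5, Scrap=-4]  = -20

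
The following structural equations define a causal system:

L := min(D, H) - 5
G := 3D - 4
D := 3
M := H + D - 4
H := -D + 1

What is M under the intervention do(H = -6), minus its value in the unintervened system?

do(H=-6) replaces the equation H := -D + 1 with the constant H = -6.
M = H + D - 4  [with H=-6, D=3]  = -7
Without intervention: H = -D + 1  [with D=3]  = -2; M = H + D - 4  [with H=-2, D=3]  = -3.
Change = -7 − (-3) = -4.

-4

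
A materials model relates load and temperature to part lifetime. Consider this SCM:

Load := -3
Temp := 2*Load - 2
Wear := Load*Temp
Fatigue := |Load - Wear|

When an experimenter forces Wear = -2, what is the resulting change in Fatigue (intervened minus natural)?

-26

The intervention breaks the incoming arrows to Wear: Wear := Load*Temp no longer applies, and Wear = -2.
Fatigue = |Load - Wear|  [with Load=-3, Wear=-2]  = 1
Without intervention: Temp = 2*Load - 2  [with Load=-3]  = -8; Wear = Load*Temp  [with Load=-3, Temp=-8]  = 24; Fatigue = |Load - Wear|  [with Load=-3, Wear=24]  = 27.
Change = 1 − 27 = -26.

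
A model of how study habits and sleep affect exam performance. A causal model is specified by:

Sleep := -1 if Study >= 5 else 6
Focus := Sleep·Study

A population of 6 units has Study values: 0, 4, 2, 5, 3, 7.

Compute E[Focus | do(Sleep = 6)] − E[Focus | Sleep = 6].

7.5

Every unit gets Sleep=6 under the intervention. Focus values become 0, 24, 12, 30, 18, 42; E[Focus|do(Sleep=6)] = 21.
Conditioning on Sleep=6 selects the 4 unit(s) with Study ∈ {0, 4, 2, 3}. Their Focus values: 0, 24, 12, 18. Mean = 13.5.
Difference = 21 − 13.5 = 7.5.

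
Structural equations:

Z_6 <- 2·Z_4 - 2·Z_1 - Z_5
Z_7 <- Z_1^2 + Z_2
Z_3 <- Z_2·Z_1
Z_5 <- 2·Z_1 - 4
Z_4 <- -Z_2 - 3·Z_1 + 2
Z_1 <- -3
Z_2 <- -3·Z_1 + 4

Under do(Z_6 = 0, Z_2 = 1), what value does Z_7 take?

10

Setting Z_6 = 0, Z_2 = 1 by intervention discards those variables' equations.
Z_7 = Z_1^2 + Z_2  [with Z_1=-3, Z_2=1]  = 10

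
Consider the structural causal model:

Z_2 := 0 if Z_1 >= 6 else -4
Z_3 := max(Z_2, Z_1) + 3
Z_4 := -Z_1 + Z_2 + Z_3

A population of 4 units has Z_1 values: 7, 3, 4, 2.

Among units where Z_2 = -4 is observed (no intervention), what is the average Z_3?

6

Observing Z_2=-4 restricts to units where Z_2's equation naturally yields -4: Z_1 ∈ {3, 4, 2}. In that subpopulation Z_3 = 6, 7, 5, mean 6.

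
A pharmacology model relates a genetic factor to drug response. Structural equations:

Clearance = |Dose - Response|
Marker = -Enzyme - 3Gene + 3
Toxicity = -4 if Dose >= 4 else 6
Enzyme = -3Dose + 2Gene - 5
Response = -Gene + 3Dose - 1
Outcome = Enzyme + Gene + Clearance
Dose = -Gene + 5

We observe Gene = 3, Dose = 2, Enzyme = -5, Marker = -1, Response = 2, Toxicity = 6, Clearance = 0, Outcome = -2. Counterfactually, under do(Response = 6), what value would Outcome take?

do(Response=6) replaces the equation Response = -Gene + 3Dose - 1 with the constant Response = 6.
Dose = -Gene + 5  [with Gene=3]  = 2
Enzyme = -3Dose + 2Gene - 5  [with Dose=2, Gene=3]  = -5
Clearance = |Dose - Response|  [with Dose=2, Response=6]  = 4
Outcome = Enzyme + Gene + Clearance  [with Enzyme=-5, Gene=3, Clearance=4]  = 2

2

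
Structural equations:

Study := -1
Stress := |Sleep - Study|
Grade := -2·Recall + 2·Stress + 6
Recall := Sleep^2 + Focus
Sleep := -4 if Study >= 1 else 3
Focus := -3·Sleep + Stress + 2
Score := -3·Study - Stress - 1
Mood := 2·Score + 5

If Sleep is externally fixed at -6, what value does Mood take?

-1

Under do(Sleep=-6), the mechanism Sleep := -4 if Study >= 1 else 3 is discarded; Sleep is fixed at -6.
Stress = |Sleep - Study|  [with Sleep=-6, Study=-1]  = 5
Score = -3·Study - Stress - 1  [with Study=-1, Stress=5]  = -3
Mood = 2·Score + 5  [with Score=-3]  = -1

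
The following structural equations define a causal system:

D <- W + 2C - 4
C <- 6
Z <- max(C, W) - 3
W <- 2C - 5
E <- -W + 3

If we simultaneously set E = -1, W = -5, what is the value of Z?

Setting E = -1, W = -5 by intervention discards those variables' equations.
Z = max(C, W) - 3  [with C=6, W=-5]  = 3

3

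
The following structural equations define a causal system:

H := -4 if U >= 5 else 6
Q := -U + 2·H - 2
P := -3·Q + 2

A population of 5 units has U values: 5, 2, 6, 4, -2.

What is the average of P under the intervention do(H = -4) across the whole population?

41

Under do(H=-4), H's equation is replaced by H=-4 for every unit. Per-unit P: 47, 38, 50, 44, 26. Mean = 41.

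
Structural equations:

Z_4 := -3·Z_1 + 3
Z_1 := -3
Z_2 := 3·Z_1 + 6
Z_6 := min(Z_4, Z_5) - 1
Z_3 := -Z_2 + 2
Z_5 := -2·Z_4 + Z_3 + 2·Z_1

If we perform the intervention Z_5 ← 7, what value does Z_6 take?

6

The intervention breaks the incoming arrows to Z_5: Z_5 := -2·Z_4 + Z_3 + 2·Z_1 no longer applies, and Z_5 = 7.
Z_4 = -3·Z_1 + 3  [with Z_1=-3]  = 12
Z_6 = min(Z_4, Z_5) - 1  [with Z_4=12, Z_5=7]  = 6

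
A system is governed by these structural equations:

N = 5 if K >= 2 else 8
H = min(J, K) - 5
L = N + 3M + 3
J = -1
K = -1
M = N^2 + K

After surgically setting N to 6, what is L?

114

do(N=6) replaces the equation N = 5 if K >= 2 else 8 with the constant N = 6.
M = N^2 + K  [with N=6, K=-1]  = 35
L = N + 3M + 3  [with N=6, M=35]  = 114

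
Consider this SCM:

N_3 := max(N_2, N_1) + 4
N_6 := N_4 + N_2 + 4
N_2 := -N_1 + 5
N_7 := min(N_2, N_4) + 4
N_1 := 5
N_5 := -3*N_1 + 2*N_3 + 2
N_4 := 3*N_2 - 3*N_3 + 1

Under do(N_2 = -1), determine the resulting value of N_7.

-25

Under do(N_2=-1), the mechanism N_2 := -N_1 + 5 is discarded; N_2 is fixed at -1.
N_3 = max(N_2, N_1) + 4  [with N_2=-1, N_1=5]  = 9
N_4 = 3*N_2 - 3*N_3 + 1  [with N_2=-1, N_3=9]  = -29
N_7 = min(N_2, N_4) + 4  [with N_2=-1, N_4=-29]  = -25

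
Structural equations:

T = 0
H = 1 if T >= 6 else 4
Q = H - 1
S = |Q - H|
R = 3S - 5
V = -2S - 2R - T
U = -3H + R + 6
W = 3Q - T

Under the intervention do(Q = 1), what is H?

4

Under do(Q=1), the mechanism Q = H - 1 is discarded; Q is fixed at 1.
Since H is not a descendant of the intervened variable, it is unaffected.
H = 1 if T >= 6 else 4  [with T=0]  = 4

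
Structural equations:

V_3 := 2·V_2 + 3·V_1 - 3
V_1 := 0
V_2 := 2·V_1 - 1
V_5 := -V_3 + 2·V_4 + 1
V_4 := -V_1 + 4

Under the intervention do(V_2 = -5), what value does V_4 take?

Under do(V_2=-5), the mechanism V_2 := 2·V_1 - 1 is discarded; V_2 is fixed at -5.
Since V_4 is not a descendant of the intervened variable, it is unaffected.
V_4 = -V_1 + 4  [with V_1=0]  = 4

4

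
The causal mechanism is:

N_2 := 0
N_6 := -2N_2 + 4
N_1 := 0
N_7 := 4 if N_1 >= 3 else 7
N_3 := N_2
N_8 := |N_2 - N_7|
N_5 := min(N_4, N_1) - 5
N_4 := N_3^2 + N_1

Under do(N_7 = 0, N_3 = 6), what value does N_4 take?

36

The joint intervention fixes N_7 = 0, N_3 = 6, removing each variable's own equation.
N_4 = N_3^2 + N_1  [with N_3=6, N_1=0]  = 36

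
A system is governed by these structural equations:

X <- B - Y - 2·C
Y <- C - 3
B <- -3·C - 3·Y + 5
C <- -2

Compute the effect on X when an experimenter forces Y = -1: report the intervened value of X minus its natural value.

-16

Under do(Y=-1), the mechanism Y <- C - 3 is discarded; Y is fixed at -1.
B = -3·C - 3·Y + 5  [with C=-2, Y=-1]  = 14
X = B - Y - 2·C  [with B=14, Y=-1, C=-2]  = 19
Without intervention: Y = C - 3  [with C=-2]  = -5; B = -3·C - 3·Y + 5  [with C=-2, Y=-5]  = 26; X = B - Y - 2·C  [with B=26, Y=-5, C=-2]  = 35.
Change = 19 − 35 = -16.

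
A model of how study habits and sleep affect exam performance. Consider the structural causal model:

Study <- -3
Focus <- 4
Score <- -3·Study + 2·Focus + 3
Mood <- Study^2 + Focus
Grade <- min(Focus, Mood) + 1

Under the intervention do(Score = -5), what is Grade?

5

do(Score=-5) replaces the equation Score <- -3·Study + 2·Focus + 3 with the constant Score = -5.
Grade is not downstream of the intervention, so its value is determined by the original equations.
Mood = Study^2 + Focus  [with Study=-3, Focus=4]  = 13
Grade = min(Focus, Mood) + 1  [with Focus=4, Mood=13]  = 5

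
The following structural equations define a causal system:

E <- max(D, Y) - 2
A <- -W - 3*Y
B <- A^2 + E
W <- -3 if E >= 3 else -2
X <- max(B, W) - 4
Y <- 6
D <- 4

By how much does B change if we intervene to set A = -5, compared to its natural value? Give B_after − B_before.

The intervention breaks the incoming arrows to A: A <- -W - 3*Y no longer applies, and A = -5.
E = max(D, Y) - 2  [with D=4, Y=6]  = 4
B = A^2 + E  [with A=-5, E=4]  = 29
Without intervention: E = max(D, Y) - 2  [with D=4, Y=6]  = 4; W = -3 if E >= 3 else -2  [with E=4]  = -3; A = -W - 3*Y  [with W=-3, Y=6]  = -15; B = A^2 + E  [with A=-15, E=4]  = 229.
Change = 29 − 229 = -200.

-200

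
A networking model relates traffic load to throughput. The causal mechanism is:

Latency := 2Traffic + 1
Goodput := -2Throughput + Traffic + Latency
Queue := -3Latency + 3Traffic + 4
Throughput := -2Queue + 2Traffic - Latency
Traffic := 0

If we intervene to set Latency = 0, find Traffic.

0

Under do(Latency=0), the mechanism Latency := 2Traffic + 1 is discarded; Latency is fixed at 0.
Traffic is not downstream of the intervention, so its value is determined by the original equations.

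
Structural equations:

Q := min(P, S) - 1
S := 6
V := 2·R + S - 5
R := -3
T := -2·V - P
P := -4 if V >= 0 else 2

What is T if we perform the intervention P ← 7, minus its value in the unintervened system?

-5

Intervening sets P = 7 and removes its equation (P := -4 if V >= 0 else 2).
V = 2·R + S - 5  [with R=-3, S=6]  = -5
T = -2·V - P  [with V=-5, P=7]  = 3
Without intervention: V = 2·R + S - 5  [with R=-3, S=6]  = -5; P = -4 if V >= 0 else 2  [with V=-5]  = 2; T = -2·V - P  [with V=-5, P=2]  = 8.
Change = 3 − 8 = -5.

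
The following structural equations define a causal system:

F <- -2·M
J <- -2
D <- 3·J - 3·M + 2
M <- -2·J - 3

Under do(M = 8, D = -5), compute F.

-16

The joint intervention fixes M = 8, D = -5, removing each variable's own equation.
F = -2·M  [with M=8]  = -16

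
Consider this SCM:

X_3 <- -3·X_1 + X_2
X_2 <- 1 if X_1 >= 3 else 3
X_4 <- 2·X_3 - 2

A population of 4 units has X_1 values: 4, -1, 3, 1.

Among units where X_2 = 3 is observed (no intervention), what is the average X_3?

Observing X_2=3 restricts to units where X_2's equation naturally yields 3: X_1 ∈ {-1, 1}. In that subpopulation X_3 = 6, 0, mean 3.

3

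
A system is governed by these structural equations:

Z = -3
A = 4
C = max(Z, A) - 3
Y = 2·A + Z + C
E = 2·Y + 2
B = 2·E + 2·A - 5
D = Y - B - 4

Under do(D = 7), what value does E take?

14

The intervention breaks the incoming arrows to D: D = Y - B - 4 no longer applies, and D = 7.
E is not downstream of the intervention, so its value is determined by the original equations.
C = max(Z, A) - 3  [with Z=-3, A=4]  = 1
Y = 2·A + Z + C  [with A=4, Z=-3, C=1]  = 6
E = 2·Y + 2  [with Y=6]  = 14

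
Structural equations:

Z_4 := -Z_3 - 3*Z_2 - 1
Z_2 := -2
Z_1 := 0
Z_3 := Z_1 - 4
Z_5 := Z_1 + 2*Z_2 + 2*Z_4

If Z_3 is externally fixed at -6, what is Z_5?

do(Z_3=-6) replaces the equation Z_3 := Z_1 - 4 with the constant Z_3 = -6.
Z_4 = -Z_3 - 3*Z_2 - 1  [with Z_3=-6, Z_2=-2]  = 11
Z_5 = Z_1 + 2*Z_2 + 2*Z_4  [with Z_1=0, Z_2=-2, Z_4=11]  = 18

18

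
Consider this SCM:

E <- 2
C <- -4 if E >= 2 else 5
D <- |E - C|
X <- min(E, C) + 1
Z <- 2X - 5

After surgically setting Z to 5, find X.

The intervention breaks the incoming arrows to Z: Z <- 2X - 5 no longer applies, and Z = 5.
Since X is not a descendant of the intervened variable, it is unaffected.
C = -4 if E >= 2 else 5  [with E=2]  = -4
X = min(E, C) + 1  [with E=2, C=-4]  = -3

-3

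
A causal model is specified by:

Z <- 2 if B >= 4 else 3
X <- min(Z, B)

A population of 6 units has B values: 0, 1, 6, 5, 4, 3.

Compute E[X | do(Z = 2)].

Every unit gets Z=2 under the intervention. X values become 0, 1, 2, 2, 2, 2; E[X|do(Z=2)] = 1.5.

1.5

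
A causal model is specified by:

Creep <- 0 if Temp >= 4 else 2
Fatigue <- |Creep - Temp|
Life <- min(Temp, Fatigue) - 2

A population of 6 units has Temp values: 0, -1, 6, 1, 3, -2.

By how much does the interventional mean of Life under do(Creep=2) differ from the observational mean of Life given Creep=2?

0.7

The intervention sets Creep=2 in all 6 units regardless of Temp. Recomputing Life per unit gives -2, -3, 2, -1, -1, -4; average -1.5.
Observing Creep=2 restricts to units where Creep's equation naturally yields 2: Temp ∈ {0, -1, 1, 3, -2}. In that subpopulation Life = -2, -3, -1, -1, -4, mean -2.2.
Difference = -1.5 − (-2.2) = 0.7.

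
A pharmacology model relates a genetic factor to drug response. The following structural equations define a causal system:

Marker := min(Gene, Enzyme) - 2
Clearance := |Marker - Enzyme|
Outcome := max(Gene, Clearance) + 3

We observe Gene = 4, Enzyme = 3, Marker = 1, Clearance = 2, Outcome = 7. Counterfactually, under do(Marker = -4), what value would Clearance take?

7

The intervention breaks the incoming arrows to Marker: Marker := min(Gene, Enzyme) - 2 no longer applies, and Marker = -4.
Clearance = |Marker - Enzyme|  [with Marker=-4, Enzyme=3]  = 7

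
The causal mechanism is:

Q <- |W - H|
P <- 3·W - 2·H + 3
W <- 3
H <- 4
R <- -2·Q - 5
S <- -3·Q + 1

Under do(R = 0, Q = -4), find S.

Setting R = 0, Q = -4 by intervention discards those variables' equations.
S = -3·Q + 1  [with Q=-4]  = 13

13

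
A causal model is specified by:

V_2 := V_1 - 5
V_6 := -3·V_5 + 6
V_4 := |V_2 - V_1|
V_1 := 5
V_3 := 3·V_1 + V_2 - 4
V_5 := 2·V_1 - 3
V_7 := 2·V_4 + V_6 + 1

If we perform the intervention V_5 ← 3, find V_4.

5

The intervention breaks the incoming arrows to V_5: V_5 := 2·V_1 - 3 no longer applies, and V_5 = 3.
Since V_4 is not a descendant of the intervened variable, it is unaffected.
V_2 = V_1 - 5  [with V_1=5]  = 0
V_4 = |V_2 - V_1|  [with V_2=0, V_1=5]  = 5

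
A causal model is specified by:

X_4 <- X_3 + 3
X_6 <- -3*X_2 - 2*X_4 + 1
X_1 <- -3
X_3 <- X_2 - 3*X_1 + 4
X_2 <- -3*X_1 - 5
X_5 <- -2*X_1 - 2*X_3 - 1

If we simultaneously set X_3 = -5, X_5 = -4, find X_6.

Setting X_3 = -5, X_5 = -4 by intervention discards those variables' equations.
X_2 = -3*X_1 - 5  [with X_1=-3]  = 4
X_4 = X_3 + 3  [with X_3=-5]  = -2
X_6 = -3*X_2 - 2*X_4 + 1  [with X_2=4, X_4=-2]  = -7

-7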